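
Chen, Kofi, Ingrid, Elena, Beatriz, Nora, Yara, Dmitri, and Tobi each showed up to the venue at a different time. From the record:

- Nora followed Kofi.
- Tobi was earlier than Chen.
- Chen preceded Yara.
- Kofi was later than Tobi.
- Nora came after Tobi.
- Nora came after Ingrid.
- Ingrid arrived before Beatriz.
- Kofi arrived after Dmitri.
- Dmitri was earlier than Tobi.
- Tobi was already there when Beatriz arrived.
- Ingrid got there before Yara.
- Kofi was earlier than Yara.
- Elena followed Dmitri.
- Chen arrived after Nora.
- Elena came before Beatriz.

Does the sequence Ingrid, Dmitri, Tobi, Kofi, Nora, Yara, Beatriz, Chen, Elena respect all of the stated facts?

no

The constraints require Chen before Yara, but in the proposed sequence Yara appears ahead of Chen. That one violation is enough.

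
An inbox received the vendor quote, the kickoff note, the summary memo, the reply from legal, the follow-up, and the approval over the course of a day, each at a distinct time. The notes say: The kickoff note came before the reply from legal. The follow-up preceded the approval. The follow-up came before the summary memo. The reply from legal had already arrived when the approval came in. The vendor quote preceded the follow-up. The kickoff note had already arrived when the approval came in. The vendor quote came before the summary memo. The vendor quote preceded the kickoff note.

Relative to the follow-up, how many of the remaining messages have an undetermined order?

2

Forced before the follow-up: the vendor quote; forced after the follow-up: the approval and the summary memo.
That leaves the kickoff note and the reply from legal with no forced order relative to the follow-up — 2.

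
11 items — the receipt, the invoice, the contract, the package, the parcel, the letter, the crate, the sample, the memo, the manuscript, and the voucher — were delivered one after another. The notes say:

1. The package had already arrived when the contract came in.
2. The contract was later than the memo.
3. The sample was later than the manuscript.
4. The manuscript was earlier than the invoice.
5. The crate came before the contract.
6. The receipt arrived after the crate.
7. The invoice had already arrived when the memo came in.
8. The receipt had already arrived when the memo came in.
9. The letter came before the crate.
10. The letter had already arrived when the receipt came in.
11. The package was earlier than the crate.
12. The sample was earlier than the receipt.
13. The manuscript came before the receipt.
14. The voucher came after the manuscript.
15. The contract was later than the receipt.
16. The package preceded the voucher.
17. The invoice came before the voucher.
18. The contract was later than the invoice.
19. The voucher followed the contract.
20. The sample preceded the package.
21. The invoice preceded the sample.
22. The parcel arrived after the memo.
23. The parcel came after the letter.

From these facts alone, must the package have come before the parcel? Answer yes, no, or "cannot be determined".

yes

Chain the constraints: the package → the crate → the receipt → the memo → the parcel. Each link is directly stated, so the package comes before the parcel.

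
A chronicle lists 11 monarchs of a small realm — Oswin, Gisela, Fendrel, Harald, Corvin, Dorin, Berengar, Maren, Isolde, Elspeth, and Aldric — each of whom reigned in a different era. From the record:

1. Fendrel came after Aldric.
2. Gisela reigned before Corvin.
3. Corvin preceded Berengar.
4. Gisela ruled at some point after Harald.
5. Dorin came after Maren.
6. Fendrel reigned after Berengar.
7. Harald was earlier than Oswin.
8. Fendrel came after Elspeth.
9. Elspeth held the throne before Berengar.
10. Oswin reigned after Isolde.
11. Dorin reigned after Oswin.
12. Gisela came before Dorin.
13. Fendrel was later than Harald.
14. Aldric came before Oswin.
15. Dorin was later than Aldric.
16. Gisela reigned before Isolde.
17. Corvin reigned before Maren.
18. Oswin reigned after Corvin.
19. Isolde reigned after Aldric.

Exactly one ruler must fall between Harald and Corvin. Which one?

Tracing the constraints gives Harald → Gisela → Corvin, so Gisela sits after Harald and before Corvin.
No other ruler is forced both after Harald and before Corvin.

Gisela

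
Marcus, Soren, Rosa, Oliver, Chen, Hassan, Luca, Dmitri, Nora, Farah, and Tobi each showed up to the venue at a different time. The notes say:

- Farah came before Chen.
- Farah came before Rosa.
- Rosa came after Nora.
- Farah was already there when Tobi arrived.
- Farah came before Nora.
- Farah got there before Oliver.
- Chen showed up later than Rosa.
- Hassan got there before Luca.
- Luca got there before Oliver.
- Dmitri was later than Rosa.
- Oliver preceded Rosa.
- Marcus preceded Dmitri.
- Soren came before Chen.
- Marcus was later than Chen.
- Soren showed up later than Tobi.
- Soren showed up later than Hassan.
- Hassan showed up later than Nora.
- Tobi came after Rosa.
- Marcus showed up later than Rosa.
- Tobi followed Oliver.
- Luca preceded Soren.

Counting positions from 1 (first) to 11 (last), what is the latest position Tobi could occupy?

7

Tobi must come before Chen, Dmitri, Marcus, and Soren — 4 guests forced after them.
Everything else can be placed before Tobi in some valid order, so Tobi can sit as late as position 11 − 4 = 7.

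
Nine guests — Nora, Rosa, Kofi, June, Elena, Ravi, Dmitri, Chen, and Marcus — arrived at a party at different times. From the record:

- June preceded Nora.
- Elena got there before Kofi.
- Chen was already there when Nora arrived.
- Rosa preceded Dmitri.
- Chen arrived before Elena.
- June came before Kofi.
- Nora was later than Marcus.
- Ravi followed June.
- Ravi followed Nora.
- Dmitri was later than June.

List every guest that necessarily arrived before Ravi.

Chen, June, Marcus, Nora

Directly stated before Ravi: June and Nora.
Chen reaches Ravi via Chen → Nora → Ravi.
Marcus reaches Ravi via Marcus → Nora → Ravi.
No chain forces Rosa (or any of the others) ahead of Ravi.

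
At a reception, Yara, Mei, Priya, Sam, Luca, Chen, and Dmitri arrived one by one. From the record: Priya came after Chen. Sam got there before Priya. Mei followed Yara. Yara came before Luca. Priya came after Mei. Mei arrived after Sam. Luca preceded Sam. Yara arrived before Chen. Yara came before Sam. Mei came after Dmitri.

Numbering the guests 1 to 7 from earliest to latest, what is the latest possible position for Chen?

6

Chen must come before Priya — 1 guest forced after them.
Everything else can be placed before Chen in some valid order, so Chen can sit as late as position 7 − 1 = 6.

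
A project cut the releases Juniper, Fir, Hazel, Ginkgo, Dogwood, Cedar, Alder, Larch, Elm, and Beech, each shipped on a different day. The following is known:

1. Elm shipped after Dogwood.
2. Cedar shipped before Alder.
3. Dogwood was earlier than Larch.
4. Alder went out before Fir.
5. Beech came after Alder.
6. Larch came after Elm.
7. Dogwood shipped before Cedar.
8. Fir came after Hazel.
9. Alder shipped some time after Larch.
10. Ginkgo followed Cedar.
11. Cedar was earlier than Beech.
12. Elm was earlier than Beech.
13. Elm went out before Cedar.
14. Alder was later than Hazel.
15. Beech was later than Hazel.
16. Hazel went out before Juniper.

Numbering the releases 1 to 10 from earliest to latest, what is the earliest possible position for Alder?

Cedar, Dogwood, Elm, Hazel, and Larch must all come before Alder — 5 forced predecessors.
Nothing else is forced ahead of Alder, so its earliest slot is position 5 + 1 = 6.

6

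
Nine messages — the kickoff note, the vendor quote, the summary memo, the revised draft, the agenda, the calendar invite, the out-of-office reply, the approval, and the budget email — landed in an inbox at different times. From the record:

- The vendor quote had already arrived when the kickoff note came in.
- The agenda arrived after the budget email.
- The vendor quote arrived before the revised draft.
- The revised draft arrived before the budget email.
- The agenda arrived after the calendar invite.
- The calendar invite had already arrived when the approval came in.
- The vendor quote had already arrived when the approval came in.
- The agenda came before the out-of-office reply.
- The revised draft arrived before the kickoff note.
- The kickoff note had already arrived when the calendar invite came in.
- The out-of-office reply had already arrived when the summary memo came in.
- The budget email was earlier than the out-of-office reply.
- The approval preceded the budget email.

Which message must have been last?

the summary memo

Every other message has a chain of constraints placing it before the summary memo, so the summary memo is last.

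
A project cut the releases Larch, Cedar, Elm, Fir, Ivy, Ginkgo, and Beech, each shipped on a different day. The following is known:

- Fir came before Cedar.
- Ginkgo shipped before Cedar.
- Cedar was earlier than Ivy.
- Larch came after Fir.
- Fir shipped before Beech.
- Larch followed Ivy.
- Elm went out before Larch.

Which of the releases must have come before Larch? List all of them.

Cedar, Elm, Fir, Ginkgo, Ivy

Directly stated before Larch: Elm, Fir, and Ivy.
Cedar reaches Larch via Cedar → Ivy → Larch.
Ginkgo reaches Larch via Ginkgo → Cedar → Ivy → Larch.
No chain forces Beech ahead of Larch.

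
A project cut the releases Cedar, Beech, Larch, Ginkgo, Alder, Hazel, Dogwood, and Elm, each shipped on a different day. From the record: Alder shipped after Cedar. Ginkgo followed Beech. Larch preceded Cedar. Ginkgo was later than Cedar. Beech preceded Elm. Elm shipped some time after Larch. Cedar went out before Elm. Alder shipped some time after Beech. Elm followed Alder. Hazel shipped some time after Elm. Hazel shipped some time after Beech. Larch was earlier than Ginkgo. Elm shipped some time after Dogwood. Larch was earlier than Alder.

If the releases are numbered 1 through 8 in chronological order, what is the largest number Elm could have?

Elm must come before Hazel — 1 release forced after it.
Everything else can be placed before Elm in some valid order, so Elm can sit as late as position 8 − 1 = 7.

7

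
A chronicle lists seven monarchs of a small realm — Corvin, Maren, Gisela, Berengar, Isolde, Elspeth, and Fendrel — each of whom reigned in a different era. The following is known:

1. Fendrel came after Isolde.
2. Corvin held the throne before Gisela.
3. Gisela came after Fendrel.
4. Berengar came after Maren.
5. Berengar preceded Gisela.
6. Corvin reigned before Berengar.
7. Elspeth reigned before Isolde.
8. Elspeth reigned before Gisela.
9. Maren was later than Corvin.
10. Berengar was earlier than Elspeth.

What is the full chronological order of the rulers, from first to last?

The constraints fix every adjacent pair, so only one ordering works:
Corvin → Maren → Berengar → Elspeth → Isolde → Fendrel → Gisela.

Corvin, Maren, Berengar, Elspeth, Isolde, Fendrel, Gisela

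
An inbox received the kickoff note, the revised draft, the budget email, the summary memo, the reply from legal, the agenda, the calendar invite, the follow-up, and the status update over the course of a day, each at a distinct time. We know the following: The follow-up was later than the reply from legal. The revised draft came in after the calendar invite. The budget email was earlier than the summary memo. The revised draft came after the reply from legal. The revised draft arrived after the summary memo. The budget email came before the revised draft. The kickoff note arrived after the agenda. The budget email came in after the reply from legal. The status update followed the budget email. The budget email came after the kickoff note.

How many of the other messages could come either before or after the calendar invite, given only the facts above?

Forced after the calendar invite: the revised draft.
That leaves the agenda, the budget email, the follow-up, the kickoff note, the reply from legal, the status update, and the summary memo with no forced order relative to the calendar invite — 7.

7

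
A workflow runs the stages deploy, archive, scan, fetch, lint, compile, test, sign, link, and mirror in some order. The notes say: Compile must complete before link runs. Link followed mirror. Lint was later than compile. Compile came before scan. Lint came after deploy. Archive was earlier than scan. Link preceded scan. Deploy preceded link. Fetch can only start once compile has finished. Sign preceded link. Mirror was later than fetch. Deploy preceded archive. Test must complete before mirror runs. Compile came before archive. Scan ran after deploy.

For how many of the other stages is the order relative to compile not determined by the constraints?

Forced after compile: archive, fetch, link, lint, mirror, and scan.
That leaves deploy, sign, and test with no forced order relative to compile — 3.

3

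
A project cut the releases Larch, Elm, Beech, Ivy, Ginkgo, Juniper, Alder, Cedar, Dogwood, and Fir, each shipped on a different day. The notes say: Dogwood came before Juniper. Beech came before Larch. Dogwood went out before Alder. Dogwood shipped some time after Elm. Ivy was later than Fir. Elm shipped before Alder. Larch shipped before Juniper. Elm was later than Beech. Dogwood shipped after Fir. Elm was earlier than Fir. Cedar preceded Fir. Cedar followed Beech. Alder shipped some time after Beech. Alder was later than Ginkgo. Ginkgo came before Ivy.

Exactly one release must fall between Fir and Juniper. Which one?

Tracing the constraints gives Fir → Dogwood → Juniper, so Dogwood sits after Fir and before Juniper.
No other release is forced both after Fir and before Juniper.

Dogwood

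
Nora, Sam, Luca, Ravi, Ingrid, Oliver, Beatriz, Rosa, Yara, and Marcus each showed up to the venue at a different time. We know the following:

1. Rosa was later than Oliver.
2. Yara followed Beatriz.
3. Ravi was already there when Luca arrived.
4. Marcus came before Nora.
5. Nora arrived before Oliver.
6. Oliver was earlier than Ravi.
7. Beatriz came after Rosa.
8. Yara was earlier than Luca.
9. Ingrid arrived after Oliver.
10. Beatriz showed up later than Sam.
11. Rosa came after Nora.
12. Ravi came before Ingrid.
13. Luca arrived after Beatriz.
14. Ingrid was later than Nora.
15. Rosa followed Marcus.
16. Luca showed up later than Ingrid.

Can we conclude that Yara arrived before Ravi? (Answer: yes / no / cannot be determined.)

cannot be determined

No chain of stated constraints runs from Yara to Ravi, and none runs from Ravi to Yara either.
So the relative order of Yara and Ravi is not fixed by the given facts.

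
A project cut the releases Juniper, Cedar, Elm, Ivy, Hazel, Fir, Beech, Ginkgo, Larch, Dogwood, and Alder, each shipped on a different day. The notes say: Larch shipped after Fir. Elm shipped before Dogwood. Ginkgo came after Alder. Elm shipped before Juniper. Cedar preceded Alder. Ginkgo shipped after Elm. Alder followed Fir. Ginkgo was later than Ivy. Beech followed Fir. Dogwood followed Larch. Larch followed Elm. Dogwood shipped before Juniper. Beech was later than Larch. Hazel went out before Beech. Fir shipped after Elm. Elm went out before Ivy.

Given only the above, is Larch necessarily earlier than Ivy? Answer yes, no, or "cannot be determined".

cannot be determined

No chain of stated constraints runs from Larch to Ivy, and none runs from Ivy to Larch either.
So the relative order of Larch and Ivy is not fixed by the given facts.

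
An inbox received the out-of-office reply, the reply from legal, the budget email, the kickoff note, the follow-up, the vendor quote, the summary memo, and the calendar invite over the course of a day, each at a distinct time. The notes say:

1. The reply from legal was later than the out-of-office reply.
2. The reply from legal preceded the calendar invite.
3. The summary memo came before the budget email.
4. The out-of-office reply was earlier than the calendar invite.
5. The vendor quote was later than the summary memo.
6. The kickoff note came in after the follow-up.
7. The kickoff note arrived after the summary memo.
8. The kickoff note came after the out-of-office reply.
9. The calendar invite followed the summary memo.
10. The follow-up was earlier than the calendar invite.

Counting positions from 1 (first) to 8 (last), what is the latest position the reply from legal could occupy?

7

The reply from legal must come before the calendar invite — 1 message forced after it.
Everything else can be placed before the reply from legal in some valid order, so the reply from legal can sit as late as position 8 − 1 = 7.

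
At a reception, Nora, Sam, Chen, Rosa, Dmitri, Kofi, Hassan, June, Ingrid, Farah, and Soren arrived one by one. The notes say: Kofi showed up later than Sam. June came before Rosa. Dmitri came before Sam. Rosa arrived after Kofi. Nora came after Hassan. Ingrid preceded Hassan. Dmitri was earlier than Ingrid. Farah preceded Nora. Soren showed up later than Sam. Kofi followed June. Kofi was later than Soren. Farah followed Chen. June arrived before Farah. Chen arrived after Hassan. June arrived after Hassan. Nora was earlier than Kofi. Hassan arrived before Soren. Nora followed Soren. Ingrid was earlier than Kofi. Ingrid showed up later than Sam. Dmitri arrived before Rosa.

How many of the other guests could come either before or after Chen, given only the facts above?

2

Forced before Chen: Dmitri, Hassan, Ingrid, and Sam; forced after Chen: Farah, Kofi, Nora, and Rosa.
That leaves June and Soren with no forced order relative to Chen — 2.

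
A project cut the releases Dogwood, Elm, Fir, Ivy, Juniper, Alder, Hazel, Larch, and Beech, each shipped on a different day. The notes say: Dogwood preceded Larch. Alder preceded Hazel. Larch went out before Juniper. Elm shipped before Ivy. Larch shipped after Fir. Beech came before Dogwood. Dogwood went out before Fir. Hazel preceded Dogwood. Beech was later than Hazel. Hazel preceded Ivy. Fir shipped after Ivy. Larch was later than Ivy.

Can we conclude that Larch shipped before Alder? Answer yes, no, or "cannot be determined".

no

Tracing the constraints gives Alder → Hazel → Ivy → Larch, so Alder must come before Larch.
That means Larch cannot be before Alder.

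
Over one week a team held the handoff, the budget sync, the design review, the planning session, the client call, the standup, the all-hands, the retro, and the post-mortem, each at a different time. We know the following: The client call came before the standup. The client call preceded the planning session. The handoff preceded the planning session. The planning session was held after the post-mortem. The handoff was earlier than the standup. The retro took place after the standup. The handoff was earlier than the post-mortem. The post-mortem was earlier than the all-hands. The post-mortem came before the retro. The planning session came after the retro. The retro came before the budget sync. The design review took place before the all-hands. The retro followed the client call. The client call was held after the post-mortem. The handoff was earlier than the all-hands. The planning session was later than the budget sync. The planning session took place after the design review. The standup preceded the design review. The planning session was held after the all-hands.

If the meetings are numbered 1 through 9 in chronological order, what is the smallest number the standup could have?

The client call, the handoff, and the post-mortem must all come before the standup — 3 forced predecessors.
Nothing else is forced ahead of the standup, so its earliest slot is position 3 + 1 = 4.

4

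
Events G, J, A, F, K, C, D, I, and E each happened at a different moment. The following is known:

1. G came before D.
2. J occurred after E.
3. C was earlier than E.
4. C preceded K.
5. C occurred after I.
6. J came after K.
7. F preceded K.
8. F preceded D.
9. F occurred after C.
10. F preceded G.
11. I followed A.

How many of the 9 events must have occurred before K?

Directly stated before K: C and F.
A reaches K via A → I → C → K.
I reaches K via I → C → K.
That's A, C, F, and I — 4 in all.

4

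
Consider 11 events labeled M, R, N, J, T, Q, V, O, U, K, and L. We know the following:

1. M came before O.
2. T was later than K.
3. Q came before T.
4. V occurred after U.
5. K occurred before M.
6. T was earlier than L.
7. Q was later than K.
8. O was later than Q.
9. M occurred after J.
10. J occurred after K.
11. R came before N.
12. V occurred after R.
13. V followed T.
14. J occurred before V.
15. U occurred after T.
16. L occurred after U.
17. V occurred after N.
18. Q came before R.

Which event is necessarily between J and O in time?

M

Tracing the constraints gives J → M → O, so M sits after J and before O.
No other event is forced both after J and before O.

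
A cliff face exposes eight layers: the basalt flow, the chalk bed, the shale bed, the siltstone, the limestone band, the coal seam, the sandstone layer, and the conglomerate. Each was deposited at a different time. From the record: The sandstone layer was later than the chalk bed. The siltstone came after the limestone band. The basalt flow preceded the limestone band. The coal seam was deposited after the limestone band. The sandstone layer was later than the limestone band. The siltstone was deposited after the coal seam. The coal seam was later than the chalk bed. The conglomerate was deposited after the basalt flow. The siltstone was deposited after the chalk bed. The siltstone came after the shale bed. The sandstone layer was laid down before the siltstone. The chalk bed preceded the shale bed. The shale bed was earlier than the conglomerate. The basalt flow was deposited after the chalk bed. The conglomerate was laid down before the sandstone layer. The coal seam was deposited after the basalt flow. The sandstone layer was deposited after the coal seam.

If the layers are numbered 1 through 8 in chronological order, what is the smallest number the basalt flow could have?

The chalk bed must come before the basalt flow — 1 forced predecessor.
Nothing else is forced ahead of the basalt flow, so its earliest slot is position 1 + 1 = 2.

2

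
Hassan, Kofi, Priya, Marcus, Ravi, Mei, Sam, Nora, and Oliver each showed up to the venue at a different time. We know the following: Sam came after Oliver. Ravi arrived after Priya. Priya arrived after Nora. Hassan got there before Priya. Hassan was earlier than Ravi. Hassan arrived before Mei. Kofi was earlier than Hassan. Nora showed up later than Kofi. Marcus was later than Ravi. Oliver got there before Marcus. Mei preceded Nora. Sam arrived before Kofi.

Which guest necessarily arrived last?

Marcus

Every other guest has a chain of constraints placing them before Marcus, so Marcus is last.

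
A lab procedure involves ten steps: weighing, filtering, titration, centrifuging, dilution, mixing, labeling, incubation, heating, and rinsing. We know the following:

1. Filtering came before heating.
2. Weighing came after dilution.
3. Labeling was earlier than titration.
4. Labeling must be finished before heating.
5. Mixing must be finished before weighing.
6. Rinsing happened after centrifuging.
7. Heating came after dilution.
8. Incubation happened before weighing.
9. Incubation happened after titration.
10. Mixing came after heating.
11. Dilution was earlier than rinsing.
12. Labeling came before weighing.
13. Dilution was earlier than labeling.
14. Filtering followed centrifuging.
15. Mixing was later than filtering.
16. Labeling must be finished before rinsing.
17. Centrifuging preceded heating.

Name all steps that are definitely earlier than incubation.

dilution, labeling, titration

Directly stated before incubation: titration.
Dilution reaches incubation via dilution → labeling → titration → incubation.
Labeling reaches incubation via labeling → titration → incubation.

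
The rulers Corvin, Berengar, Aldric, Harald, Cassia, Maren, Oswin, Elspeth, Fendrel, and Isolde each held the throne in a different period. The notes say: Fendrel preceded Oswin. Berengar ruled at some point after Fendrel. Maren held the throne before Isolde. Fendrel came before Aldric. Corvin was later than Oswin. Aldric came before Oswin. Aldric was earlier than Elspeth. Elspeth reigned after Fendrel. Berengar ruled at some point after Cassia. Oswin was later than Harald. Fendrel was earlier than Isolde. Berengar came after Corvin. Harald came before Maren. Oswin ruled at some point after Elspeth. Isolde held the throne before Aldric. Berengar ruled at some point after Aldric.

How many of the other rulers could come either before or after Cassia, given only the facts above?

8

Forced after Cassia: Berengar.
That leaves Aldric, Corvin, Elspeth, Fendrel, Harald, Isolde, Maren, and Oswin with no forced order relative to Cassia — 8.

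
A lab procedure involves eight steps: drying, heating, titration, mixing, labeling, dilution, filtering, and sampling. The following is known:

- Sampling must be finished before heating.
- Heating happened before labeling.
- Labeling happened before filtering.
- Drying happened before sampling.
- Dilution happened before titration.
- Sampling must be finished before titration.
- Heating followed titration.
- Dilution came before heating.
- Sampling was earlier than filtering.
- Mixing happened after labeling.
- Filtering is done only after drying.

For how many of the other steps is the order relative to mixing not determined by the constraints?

1

Forced before mixing: dilution, drying, heating, labeling, sampling, and titration.
That leaves filtering with no forced order relative to mixing — 1.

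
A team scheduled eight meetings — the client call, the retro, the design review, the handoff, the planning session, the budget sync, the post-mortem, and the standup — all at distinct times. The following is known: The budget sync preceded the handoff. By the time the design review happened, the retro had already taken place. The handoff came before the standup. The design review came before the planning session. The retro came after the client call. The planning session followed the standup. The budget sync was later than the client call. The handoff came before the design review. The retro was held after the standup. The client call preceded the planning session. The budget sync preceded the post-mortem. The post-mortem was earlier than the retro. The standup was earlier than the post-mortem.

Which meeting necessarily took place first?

the client call

The client call has a chain of constraints placing it before every other meeting, so the client call must be first.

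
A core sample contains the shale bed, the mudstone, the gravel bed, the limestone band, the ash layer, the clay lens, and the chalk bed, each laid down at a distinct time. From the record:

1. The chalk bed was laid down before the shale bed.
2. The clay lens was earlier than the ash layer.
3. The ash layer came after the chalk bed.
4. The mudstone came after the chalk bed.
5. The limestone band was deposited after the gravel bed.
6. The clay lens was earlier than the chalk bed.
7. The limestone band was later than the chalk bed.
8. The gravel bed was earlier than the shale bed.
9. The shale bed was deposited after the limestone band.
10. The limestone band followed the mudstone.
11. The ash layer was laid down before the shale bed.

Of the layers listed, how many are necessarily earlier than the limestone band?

Directly stated before the limestone band: the chalk bed, the gravel bed, and the mudstone.
The clay lens reaches the limestone band via the clay lens → the chalk bed → the limestone band.
No chain forces the ash layer (or any of the others) ahead of the limestone band.
That's the chalk bed, the clay lens, the gravel bed, and the mudstone — 4 in all.

4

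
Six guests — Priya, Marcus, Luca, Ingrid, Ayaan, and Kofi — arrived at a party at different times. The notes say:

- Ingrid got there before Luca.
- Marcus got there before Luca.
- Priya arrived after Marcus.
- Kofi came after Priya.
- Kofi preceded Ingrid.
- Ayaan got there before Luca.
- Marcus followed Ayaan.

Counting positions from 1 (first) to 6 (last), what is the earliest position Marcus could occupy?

2

Ayaan must come before Marcus — 1 forced predecessor.
Nothing else is forced ahead of Marcus, so their earliest slot is position 1 + 1 = 2.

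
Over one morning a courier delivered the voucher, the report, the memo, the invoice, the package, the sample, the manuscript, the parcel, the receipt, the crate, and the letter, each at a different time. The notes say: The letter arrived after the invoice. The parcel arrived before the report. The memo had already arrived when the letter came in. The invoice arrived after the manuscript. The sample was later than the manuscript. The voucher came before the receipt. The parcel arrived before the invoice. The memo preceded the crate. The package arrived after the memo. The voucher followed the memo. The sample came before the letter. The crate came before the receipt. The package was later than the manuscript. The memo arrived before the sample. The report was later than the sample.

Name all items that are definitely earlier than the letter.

Directly stated before the letter: the invoice, the memo, and the sample.
The manuscript reaches the letter via the manuscript → the invoice → the letter.
The parcel reaches the letter via the parcel → the invoice → the letter.
No chain forces the crate (or any of the others) ahead of the letter.

the invoice, the manuscript, the memo, the parcel, the sample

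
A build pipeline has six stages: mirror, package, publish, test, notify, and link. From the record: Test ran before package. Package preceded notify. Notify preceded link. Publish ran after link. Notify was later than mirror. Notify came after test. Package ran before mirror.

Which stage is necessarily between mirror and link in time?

notify

Tracing the constraints gives mirror → notify → link, so notify sits after mirror and before link.
No other stage is forced both after mirror and before link.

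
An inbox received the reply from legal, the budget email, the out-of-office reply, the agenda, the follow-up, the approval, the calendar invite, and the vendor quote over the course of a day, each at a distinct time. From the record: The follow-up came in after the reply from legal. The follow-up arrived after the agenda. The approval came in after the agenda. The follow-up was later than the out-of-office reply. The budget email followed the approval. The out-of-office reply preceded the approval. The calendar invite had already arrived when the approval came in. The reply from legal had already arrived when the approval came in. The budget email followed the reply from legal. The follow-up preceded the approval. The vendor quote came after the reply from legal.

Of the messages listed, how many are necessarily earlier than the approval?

Directly stated before the approval: the agenda, the calendar invite, the follow-up, the out-of-office reply, and the reply from legal.
That's the agenda, the calendar invite, the follow-up, the out-of-office reply, and the reply from legal — 5 in all.

5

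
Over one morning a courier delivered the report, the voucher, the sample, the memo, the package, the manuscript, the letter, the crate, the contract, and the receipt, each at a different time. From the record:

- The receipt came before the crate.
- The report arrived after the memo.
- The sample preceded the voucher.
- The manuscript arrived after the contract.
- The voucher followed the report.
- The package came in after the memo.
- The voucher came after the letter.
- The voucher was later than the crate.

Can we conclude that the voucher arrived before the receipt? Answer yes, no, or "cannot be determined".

Tracing the constraints gives the receipt → the crate → the voucher, so the receipt must come before the voucher.
That means the voucher cannot be before the receipt.

no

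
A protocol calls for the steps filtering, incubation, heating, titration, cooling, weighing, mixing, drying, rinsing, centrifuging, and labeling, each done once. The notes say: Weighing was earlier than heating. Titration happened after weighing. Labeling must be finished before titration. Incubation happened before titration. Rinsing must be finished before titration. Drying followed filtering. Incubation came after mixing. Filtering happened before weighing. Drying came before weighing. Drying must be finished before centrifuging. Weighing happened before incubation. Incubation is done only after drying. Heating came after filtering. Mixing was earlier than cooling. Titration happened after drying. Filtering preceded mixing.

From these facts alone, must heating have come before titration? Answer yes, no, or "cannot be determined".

cannot be determined

No chain of stated constraints runs from heating to titration, and none runs from titration to heating either.
So the relative order of heating and titration is not fixed by the given facts.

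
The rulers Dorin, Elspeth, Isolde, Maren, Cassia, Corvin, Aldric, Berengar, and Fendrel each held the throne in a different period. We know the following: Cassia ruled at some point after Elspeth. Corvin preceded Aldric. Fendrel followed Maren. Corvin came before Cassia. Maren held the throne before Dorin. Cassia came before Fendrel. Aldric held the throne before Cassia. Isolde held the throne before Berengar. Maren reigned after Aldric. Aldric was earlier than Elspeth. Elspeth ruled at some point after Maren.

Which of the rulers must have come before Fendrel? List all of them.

Directly stated before Fendrel: Cassia and Maren.
Aldric reaches Fendrel via Aldric → Cassia → Fendrel.
Corvin reaches Fendrel via Corvin → Cassia → Fendrel.
Elspeth reaches Fendrel via Elspeth → Cassia → Fendrel.
No chain forces Dorin (or any of the others) ahead of Fendrel.

Aldric, Cassia, Corvin, Elspeth, Maren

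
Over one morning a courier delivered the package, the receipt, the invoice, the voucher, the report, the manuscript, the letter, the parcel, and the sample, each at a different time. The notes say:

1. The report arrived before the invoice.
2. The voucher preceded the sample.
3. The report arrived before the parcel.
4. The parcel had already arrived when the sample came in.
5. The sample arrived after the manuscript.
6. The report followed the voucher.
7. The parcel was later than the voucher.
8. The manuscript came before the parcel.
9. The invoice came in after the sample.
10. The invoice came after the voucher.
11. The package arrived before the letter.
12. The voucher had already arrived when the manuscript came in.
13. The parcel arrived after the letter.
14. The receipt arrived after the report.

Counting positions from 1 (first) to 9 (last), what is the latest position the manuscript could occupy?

The manuscript must come before the invoice, the parcel, and the sample — 3 items forced after it.
Everything else can be placed before the manuscript in some valid order, so the manuscript can sit as late as position 9 − 3 = 6.

6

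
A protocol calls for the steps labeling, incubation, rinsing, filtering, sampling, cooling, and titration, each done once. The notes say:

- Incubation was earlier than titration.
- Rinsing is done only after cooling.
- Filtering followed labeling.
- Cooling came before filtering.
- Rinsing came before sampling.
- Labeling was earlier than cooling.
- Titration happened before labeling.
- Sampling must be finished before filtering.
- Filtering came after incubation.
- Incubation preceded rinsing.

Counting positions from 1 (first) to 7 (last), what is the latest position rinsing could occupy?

Rinsing must come before filtering and sampling — 2 steps forced after it.
Everything else can be placed before rinsing in some valid order, so rinsing can sit as late as position 7 − 2 = 5.

5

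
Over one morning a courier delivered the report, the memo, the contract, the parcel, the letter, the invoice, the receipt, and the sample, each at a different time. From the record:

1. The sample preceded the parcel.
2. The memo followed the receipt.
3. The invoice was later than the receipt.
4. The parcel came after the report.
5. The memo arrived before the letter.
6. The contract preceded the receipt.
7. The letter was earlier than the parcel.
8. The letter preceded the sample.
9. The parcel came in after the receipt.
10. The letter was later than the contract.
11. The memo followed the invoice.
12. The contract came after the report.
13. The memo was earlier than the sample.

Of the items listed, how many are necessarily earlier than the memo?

Directly stated before the memo: the invoice and the receipt.
The contract reaches the memo via the contract → the receipt → the memo.
The report reaches the memo via the report → the contract → the receipt → the memo.
No chain forces the parcel (or any of the others) ahead of the memo.
That's the contract, the invoice, the receipt, and the report — 4 in all.

4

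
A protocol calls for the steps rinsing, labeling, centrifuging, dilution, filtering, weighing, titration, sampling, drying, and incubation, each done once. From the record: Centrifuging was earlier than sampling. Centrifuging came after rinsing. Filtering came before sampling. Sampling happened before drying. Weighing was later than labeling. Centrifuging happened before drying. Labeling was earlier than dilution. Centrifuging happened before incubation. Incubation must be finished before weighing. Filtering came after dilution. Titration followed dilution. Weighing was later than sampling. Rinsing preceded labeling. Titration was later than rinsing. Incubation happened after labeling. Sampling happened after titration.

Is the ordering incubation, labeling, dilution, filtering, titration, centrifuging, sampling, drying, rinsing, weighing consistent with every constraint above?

The constraints require labeling before incubation, but in the proposed sequence incubation appears ahead of labeling. That one violation is enough.

no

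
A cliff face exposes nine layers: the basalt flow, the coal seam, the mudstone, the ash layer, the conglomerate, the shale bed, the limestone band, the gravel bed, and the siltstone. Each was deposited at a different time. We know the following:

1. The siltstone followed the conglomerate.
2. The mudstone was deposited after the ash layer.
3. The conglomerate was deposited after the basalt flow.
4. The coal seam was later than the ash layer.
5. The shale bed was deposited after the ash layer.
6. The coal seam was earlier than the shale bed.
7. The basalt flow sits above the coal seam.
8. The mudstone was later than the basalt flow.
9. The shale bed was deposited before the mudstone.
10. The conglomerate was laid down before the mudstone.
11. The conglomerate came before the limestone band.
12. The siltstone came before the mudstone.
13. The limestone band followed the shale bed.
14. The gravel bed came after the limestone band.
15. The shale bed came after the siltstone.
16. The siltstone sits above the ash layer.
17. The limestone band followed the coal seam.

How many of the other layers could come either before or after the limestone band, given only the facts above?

Forced before the limestone band: the ash layer, the basalt flow, the coal seam, the conglomerate, the shale bed, and the siltstone; forced after the limestone band: the gravel bed.
That leaves the mudstone with no forced order relative to the limestone band — 1.

1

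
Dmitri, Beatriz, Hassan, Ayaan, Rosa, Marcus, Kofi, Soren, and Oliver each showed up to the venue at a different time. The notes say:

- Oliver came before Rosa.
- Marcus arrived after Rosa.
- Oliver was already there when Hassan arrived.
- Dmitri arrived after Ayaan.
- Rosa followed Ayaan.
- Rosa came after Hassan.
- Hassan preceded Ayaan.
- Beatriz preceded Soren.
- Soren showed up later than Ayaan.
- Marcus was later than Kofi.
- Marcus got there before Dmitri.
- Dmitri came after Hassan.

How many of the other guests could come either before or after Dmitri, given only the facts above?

2

Forced before Dmitri: Ayaan, Hassan, Kofi, Marcus, Oliver, and Rosa.
That leaves Beatriz and Soren with no forced order relative to Dmitri — 2.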